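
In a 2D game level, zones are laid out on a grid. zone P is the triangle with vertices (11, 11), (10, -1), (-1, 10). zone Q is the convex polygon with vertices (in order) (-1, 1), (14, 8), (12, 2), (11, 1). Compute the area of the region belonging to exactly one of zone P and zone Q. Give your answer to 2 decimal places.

80.73

|zone P| = 71.5, |zone Q| = 44, |zone P∩zone Q| = 17.3863.
|zone P △ zone Q| = |zone P| + |zone Q| − 2·|zone P∩zone Q| = 71.5 + 44 − 34.7726 = 80.73.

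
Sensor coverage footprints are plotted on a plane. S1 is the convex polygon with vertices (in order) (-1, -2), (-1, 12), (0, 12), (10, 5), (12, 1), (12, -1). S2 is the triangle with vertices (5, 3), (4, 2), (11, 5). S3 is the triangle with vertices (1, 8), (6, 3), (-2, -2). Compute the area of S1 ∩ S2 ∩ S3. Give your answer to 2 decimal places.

0.72

The intersection is the polygon with vertices (4,2), (5,3), (5.75,3.25), (6,3), (5.273,2.546).
By the shoelace formula its area is 0.72.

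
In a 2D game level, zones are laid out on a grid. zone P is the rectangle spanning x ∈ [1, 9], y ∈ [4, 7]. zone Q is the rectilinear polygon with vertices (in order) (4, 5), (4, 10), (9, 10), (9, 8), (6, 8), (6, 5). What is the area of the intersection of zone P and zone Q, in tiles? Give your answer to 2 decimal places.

The intersection is the polygon with vertices (6,7), (6,5), (4,5), (4,7).
By the shoelace formula its area is 4.00.

4.00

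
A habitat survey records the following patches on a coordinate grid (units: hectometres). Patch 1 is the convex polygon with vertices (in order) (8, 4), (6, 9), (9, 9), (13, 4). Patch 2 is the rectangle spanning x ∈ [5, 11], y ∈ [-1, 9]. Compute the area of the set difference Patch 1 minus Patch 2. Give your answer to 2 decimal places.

2.50

|Patch 1| = 20, |Patch 1∩Patch 2| = 17.5.
|Patch 1 ∖ Patch 2| = |Patch 1| − |Patch 1∩Patch 2| = 20 − 17.5 = 2.50.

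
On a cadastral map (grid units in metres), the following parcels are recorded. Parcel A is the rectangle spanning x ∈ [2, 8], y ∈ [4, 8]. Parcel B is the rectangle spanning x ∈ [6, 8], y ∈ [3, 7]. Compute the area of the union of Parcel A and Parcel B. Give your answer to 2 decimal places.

By inclusion–exclusion:
Individual areas: |Parcel A| = 24, |Parcel B| = 8.
|Parcel A∩Parcel B|: x∈[6,8], y∈[4,7] → 2·3 = 6.
|Parcel A ∪ Parcel B| = 32 − 6 = 26.00.

26.00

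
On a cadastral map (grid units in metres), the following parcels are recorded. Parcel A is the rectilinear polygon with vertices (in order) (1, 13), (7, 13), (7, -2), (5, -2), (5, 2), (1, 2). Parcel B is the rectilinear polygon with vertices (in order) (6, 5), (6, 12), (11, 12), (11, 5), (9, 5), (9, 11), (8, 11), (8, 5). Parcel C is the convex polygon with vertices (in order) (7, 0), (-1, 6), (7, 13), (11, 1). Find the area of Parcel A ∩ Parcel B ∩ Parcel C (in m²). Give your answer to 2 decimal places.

7.00

The intersection is the polygon with vertices (6,5), (6,12), (7,12), (7,5).
By the shoelace formula its area is 7.00.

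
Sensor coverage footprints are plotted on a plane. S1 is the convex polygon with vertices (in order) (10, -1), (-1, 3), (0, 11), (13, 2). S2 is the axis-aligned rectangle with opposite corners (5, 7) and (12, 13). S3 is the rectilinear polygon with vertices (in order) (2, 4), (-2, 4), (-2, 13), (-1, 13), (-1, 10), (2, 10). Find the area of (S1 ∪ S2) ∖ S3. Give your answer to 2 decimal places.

105.90

|S1 ∪ S2| = 120.7906.
|(S1 ∪ S2) ∩ S3| = 14.8932.
|(S1 ∪ S2) ∖ S3| = 120.7906 − 14.8932 = 105.90.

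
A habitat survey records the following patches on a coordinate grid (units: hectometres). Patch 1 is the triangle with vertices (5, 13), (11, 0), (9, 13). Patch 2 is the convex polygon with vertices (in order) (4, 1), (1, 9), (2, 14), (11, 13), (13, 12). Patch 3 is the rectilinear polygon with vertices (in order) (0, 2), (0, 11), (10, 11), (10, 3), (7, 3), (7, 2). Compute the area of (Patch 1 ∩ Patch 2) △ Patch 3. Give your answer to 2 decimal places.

83.33

|Patch 1 ∩ Patch 2| = 18.4403.
|(Patch 1 ∩ Patch 2) ∩ Patch 3| = 11.0557.
|(Patch 1 ∩ Patch 2) △ Patch 3| = 18.4403 + 87 − 22.1114 = 83.33.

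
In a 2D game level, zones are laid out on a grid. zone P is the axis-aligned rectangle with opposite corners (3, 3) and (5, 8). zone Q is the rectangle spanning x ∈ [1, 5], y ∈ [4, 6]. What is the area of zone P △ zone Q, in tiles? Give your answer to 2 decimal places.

|zone P∩zone Q|: x∈[3,5], y∈[4,6] → 2·2 = 4.
|zone P △ zone Q| = |zone P| + |zone Q| − 2·|zone P∩zone Q| = 10 + 8 − 8 = 10.00.

10.00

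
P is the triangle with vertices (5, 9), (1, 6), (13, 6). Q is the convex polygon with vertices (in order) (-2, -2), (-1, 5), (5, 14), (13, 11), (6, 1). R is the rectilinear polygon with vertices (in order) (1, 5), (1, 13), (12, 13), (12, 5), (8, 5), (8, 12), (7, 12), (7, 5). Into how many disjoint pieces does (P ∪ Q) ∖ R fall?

4

(P ∪ Q) ∖ R splits into 4 disjoint pieces (area 0.1875, area 56.1, area 1.6667, area 0.9018).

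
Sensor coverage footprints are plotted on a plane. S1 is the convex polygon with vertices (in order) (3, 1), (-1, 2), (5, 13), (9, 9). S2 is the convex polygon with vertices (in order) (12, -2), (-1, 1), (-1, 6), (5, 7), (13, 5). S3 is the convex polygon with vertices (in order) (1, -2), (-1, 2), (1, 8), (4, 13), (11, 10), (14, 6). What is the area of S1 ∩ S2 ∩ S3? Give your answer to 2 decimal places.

27.04

The intersection is the polygon with vertices (1.4,6.4), (5,7), (7.105,6.474), (3,1), (-1,2).
By the shoelace formula its area is 27.04.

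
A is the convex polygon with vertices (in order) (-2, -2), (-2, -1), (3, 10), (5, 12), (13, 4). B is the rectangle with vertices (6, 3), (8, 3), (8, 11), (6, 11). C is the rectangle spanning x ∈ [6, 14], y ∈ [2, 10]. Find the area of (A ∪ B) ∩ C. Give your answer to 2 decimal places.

33.50

The region (A ∪ B) ∩ C is the polygon with vertices (8,9), (13,4), (8,2), (6,2), (6,10), (8,10).
By the shoelace formula its area is 33.50.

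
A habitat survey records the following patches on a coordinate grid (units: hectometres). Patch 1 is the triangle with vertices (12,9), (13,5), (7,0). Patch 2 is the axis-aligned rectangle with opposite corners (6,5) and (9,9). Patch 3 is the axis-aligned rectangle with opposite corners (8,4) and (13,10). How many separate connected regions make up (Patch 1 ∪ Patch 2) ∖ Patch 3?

(Patch 1 ∪ Patch 2) ∖ Patch 3 splits into 2 disjoint pieces (area 5.1556, area 8).

2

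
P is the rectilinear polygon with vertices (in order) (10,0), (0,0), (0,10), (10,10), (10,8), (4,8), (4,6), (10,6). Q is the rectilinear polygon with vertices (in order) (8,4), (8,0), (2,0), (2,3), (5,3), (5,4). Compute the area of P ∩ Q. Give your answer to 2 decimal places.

The intersection is the polygon with vertices (2,0), (2,3), (5,3), (5,4), (8,4), (8,0).
By the shoelace formula its area is 21.00.

21.00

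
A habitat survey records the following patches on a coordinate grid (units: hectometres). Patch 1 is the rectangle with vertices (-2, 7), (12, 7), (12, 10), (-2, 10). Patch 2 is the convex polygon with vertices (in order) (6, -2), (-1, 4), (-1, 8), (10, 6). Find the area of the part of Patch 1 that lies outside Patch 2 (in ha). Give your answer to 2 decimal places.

|Patch 1| = 42, |Patch 1∩Patch 2| = 2.75.
|Patch 1 ∖ Patch 2| = |Patch 1| − |Patch 1∩Patch 2| = 42 − 2.75 = 39.25.

39.25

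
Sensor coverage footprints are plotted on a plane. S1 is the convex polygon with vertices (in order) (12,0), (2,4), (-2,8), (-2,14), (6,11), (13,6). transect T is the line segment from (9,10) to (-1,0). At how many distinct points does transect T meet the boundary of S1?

2

The segment meets the boundary at (2.714,3.714), (8.333,9.333).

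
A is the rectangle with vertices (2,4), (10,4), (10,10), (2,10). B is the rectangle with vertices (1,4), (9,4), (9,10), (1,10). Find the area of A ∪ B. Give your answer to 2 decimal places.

By inclusion–exclusion:
Individual areas: |A| = 48, |B| = 48.
|A∩B|: x∈[2,9], y∈[4,10] → 7·6 = 42.
|A ∪ B| = 96 − 42 = 54.00.

54.00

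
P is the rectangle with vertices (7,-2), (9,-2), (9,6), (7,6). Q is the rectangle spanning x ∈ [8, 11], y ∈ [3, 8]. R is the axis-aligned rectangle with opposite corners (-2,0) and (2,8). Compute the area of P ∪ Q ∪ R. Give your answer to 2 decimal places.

By inclusion–exclusion:
Individual areas: |P| = 16, |Q| = 15, |R| = 32.
|P∩Q|: x∈[8,9], y∈[3,6] → 1·3 = 3.
|P∩R| = 0 (no overlap).
|Q∩R| = 0 (no overlap).
|P∩Q∩R| = 0.
|P ∪ Q ∪ R| = 63 − 3 + 0 = 60.00.

60.00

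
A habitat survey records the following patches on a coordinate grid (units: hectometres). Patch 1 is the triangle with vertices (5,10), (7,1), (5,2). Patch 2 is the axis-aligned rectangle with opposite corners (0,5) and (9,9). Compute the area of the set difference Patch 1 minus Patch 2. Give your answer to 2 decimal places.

5.33

|Patch 1| = 8, |Patch 1∩Patch 2| = 2.6667.
|Patch 1 ∖ Patch 2| = |Patch 1| − |Patch 1∩Patch 2| = 8 − 2.6667 = 5.33.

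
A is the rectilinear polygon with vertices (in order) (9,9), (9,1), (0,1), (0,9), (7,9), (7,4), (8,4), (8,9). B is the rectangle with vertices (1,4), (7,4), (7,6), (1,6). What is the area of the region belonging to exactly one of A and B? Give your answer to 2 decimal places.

|A| = 67, |B| = 12, |A∩B| = 12.
|A △ B| = |A| + |B| − 2·|A∩B| = 67 + 12 − 24 = 55.00.

55.00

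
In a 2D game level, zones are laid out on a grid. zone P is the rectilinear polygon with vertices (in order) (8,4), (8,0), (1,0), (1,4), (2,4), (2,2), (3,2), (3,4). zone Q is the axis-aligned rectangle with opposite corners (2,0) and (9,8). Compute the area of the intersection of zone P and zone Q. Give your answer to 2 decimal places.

22.00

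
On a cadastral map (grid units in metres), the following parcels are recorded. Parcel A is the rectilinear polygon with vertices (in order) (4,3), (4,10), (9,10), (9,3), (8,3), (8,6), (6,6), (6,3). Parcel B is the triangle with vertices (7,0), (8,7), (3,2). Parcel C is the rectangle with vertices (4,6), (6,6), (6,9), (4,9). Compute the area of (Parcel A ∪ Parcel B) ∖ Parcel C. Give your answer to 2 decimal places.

35.57

|Parcel A ∪ Parcel B| = 41.5714.
|(Parcel A ∪ Parcel B) ∩ Parcel C| = 6.
|(Parcel A ∪ Parcel B) ∖ Parcel C| = 41.5714 − 6 = 35.57.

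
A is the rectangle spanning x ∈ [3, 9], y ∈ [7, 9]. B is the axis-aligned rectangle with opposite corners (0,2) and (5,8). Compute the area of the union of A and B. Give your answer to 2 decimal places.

By inclusion–exclusion:
Individual areas: |A| = 12, |B| = 30.
|A∩B|: x∈[3,5], y∈[7,8] → 2·1 = 2.
|A ∪ B| = 42 − 2 = 40.00.

40.00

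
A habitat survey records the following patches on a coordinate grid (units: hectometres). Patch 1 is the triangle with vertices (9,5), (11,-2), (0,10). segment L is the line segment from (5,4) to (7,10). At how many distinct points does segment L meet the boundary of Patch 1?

2

The segment meets the boundary at (5.906,6.719), (5.133,4.4).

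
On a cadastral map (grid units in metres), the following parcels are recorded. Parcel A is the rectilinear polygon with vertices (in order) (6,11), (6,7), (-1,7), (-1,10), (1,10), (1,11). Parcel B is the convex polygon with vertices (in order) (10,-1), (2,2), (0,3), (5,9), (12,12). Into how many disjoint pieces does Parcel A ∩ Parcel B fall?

Parcel A ∩ Parcel B is a single connected region.

1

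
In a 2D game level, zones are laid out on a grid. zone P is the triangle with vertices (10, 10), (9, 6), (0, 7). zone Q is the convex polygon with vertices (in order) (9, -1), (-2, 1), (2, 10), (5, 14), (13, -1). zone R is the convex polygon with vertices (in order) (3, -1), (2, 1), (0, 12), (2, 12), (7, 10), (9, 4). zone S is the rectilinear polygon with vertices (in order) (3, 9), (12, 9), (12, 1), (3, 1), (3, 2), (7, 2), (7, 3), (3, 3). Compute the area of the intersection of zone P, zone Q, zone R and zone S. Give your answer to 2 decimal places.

10.51

The intersection is the polygon with vertices (6.667,9), (7.333,9), (8.308,6.077), (3,6.667), (3,7.9).
By the shoelace formula its area is 10.51.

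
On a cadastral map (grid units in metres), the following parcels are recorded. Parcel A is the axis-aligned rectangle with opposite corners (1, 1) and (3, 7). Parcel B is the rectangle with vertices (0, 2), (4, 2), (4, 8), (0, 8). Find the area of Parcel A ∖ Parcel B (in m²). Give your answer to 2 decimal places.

|Parcel A∩Parcel B|: x∈[1,3], y∈[2,7] → 2·5 = 10.
|Parcel A| = 12.
|Parcel A ∖ Parcel B| = |Parcel A| − |Parcel A∩Parcel B| = 12 − 10 = 2.00.

2.00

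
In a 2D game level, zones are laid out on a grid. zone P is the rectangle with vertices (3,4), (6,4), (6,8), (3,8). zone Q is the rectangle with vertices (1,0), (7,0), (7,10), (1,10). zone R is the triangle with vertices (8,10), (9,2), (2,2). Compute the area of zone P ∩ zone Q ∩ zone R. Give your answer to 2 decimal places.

The intersection is the polygon with vertices (6,4), (3.5,4), (6,7.333).
By the shoelace formula its area is 4.17.

4.17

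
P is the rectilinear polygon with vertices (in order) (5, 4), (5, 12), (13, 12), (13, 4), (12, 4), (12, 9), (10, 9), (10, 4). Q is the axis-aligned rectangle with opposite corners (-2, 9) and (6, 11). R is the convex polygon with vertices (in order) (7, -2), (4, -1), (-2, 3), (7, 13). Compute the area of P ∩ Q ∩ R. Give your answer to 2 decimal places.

1.98

The intersection is the polygon with vertices (6,11), (6,9), (5,9), (5,10.778), (5.2,11).
By the shoelace formula its area is 1.98.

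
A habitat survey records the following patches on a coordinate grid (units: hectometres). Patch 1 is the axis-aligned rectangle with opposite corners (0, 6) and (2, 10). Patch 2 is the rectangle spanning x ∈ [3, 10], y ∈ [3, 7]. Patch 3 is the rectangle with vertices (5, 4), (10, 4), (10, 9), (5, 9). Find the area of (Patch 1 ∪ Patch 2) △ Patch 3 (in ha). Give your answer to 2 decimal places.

|Patch 1 ∪ Patch 2| = 36.
|(Patch 1 ∪ Patch 2) ∩ Patch 3| = 15.
|(Patch 1 ∪ Patch 2) △ Patch 3| = 36 + 25 − 30 = 31.00.

31.00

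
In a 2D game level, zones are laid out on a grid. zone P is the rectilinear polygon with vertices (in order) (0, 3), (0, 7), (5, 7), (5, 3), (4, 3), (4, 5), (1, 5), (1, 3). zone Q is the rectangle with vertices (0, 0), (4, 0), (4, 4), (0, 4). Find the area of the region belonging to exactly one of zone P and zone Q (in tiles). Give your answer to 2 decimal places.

|zone P| = 14, |zone Q| = 16, |zone P∩zone Q| = 1.
|zone P △ zone Q| = |zone P| + |zone Q| − 2·|zone P∩zone Q| = 14 + 16 − 2 = 28.00.

28.00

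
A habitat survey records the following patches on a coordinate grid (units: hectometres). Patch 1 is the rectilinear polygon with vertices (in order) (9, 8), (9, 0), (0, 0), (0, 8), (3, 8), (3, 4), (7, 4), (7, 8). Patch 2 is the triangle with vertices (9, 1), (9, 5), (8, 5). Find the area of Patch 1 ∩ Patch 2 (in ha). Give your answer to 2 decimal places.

2.00

The intersection is the polygon with vertices (9,1), (8,5), (9,5).
By the shoelace formula its area is 2.00.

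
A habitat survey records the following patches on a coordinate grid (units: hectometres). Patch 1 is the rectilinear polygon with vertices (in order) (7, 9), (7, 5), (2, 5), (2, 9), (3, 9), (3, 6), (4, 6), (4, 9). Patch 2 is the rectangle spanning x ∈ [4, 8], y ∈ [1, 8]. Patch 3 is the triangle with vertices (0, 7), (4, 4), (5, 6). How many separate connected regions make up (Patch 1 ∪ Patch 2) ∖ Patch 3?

(Patch 1 ∪ Patch 2) ∖ Patch 3 splits into 3 disjoint pieces (area 29.9, area 0.1667, area 2.5).

3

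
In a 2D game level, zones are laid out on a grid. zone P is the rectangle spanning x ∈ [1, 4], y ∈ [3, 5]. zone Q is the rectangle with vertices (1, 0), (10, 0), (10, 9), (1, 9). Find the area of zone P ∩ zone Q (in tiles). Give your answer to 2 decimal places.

|zone P∩zone Q|: x∈[1,4], y∈[3,5] → 3·2 = 6.

6.00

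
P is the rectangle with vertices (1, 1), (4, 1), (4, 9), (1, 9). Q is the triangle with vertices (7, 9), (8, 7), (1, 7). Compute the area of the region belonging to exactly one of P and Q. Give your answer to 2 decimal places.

|P| = 24, |Q| = 7, |P∩Q| = 1.5.
|P △ Q| = |P| + |Q| − 2·|P∩Q| = 24 + 7 − 3 = 28.00.

28.00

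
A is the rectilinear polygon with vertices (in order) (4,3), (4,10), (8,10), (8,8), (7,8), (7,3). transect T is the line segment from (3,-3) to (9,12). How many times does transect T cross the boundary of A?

4

The segment meets the boundary at (8,9.5), (7.4,8), (7,7), (5.4,3).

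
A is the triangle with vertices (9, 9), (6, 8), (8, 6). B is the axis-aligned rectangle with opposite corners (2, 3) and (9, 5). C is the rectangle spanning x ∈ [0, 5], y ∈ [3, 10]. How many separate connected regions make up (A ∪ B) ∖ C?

(A ∪ B) ∖ C splits into 2 disjoint pieces (area 4, area 8).

2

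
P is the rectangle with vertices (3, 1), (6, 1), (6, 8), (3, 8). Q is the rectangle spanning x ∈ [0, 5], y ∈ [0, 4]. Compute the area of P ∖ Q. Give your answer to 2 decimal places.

15.00

|P∩Q|: x∈[3,5], y∈[1,4] → 2·3 = 6.
|P| = 21.
|P ∖ Q| = |P| − |P∩Q| = 21 − 6 = 15.00.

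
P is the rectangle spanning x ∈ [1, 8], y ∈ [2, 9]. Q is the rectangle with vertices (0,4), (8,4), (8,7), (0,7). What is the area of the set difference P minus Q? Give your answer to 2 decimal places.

|P∩Q|: x∈[1,8], y∈[4,7] → 7·3 = 21.
|P| = 49.
|P ∖ Q| = |P| − |P∩Q| = 49 − 21 = 28.00.

28.00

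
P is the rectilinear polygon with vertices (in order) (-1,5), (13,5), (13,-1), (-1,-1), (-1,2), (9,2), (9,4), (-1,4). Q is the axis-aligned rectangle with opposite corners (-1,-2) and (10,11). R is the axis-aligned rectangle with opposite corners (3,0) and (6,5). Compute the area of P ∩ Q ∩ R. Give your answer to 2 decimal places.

9.00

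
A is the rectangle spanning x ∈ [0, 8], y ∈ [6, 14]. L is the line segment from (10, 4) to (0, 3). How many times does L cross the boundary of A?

The segment lies entirely outside A and never meets its boundary.

0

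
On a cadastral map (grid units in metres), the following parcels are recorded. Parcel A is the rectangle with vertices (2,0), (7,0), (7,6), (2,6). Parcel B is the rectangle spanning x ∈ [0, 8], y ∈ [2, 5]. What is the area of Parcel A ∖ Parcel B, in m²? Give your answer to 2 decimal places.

|Parcel A∩Parcel B|: x∈[2,7], y∈[2,5] → 5·3 = 15.
|Parcel A| = 30.
|Parcel A ∖ Parcel B| = |Parcel A| − |Parcel A∩Parcel B| = 30 − 15 = 15.00.

15.00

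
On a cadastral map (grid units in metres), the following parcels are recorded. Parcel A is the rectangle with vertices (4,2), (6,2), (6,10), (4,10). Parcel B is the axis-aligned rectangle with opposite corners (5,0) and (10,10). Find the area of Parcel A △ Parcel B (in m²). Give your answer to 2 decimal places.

|Parcel A∩Parcel B|: x∈[5,6], y∈[2,10] → 1·8 = 8.
|Parcel A △ Parcel B| = |Parcel A| + |Parcel B| − 2·|Parcel A∩Parcel B| = 16 + 50 − 16 = 50.00.

50.00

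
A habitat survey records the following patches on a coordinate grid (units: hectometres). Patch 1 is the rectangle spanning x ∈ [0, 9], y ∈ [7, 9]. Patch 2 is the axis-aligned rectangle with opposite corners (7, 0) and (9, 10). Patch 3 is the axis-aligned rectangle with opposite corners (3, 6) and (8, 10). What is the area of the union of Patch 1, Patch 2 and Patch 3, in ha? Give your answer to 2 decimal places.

42.00

By inclusion–exclusion:
Individual areas: |Patch 1| = 18, |Patch 2| = 20, |Patch 3| = 20.
|Patch 1∩Patch 2|: x∈[7,9], y∈[7,9] → 2·2 = 4.
|Patch 1∩Patch 3|: x∈[3,8], y∈[7,9] → 5·2 = 10.
|Patch 2∩Patch 3|: x∈[7,8], y∈[6,10] → 1·4 = 4.
|Patch 1∩Patch 2∩Patch 3| = 2.
|Patch 1 ∪ Patch 2 ∪ Patch 3| = 58 − 18 + 2 = 42.00.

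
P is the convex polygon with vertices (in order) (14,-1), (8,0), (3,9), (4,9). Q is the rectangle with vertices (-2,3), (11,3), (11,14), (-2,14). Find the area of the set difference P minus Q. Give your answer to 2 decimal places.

|P| = 29.5, |P∩Q| = 14.
|P ∖ Q| = |P| − |P∩Q| = 29.5 − 14 = 15.50.

15.50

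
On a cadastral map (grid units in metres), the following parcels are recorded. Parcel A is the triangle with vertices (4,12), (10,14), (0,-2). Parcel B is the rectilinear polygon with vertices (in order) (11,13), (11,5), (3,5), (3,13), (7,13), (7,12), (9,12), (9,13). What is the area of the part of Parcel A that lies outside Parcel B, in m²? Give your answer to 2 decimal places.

|Parcel A| = 38, |Parcel A∩Parcel B| = 24.8.
|Parcel A ∖ Parcel B| = |Parcel A| − |Parcel A∩Parcel B| = 38 − 24.8 = 13.20.

13.20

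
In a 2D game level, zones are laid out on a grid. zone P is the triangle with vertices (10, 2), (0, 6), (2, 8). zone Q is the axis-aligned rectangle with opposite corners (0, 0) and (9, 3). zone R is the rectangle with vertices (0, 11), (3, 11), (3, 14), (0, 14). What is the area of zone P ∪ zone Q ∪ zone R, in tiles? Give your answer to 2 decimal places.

49.59

By inclusion–exclusion:
Individual areas: |zone P| = 14, |zone Q| = 27, |zone R| = 9.
|zone P∩zone Q| = 0.4083.
|zone P∩zone R| = 0.
|zone Q∩zone R| = 0 (no overlap).
|zone P∩zone Q∩zone R| = 0.
|zone P ∪ zone Q ∪ zone R| = 50 − 0.4083 + 0 = 49.59.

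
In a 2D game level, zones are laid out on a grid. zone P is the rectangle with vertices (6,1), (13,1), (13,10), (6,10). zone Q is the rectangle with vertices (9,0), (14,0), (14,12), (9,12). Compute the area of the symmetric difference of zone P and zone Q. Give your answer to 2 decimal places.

|zone P∩zone Q|: x∈[9,13], y∈[1,10] → 4·9 = 36.
|zone P △ zone Q| = |zone P| + |zone Q| − 2·|zone P∩zone Q| = 63 + 60 − 72 = 51.00.

51.00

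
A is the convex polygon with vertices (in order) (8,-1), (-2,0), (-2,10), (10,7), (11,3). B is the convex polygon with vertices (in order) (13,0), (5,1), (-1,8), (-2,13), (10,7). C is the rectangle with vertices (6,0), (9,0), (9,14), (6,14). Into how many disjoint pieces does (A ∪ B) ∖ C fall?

(A ∪ B) ∖ C splits into 2 disjoint pieces (area 92.4276, area 16.7595).

2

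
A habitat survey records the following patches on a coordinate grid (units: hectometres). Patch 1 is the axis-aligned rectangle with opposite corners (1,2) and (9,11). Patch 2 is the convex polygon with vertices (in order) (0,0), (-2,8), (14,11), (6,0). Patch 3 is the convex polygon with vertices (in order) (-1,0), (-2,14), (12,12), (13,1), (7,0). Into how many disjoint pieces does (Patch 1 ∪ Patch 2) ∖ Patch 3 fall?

(Patch 1 ∪ Patch 2) ∖ Patch 3 splits into 2 disjoint pieces (area 0.5313, area 1.8913).

2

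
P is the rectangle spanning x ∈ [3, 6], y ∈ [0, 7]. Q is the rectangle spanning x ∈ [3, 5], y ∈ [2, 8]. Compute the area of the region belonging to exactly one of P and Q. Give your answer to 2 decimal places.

13.00

|P∩Q|: x∈[3,5], y∈[2,7] → 2·5 = 10.
|P △ Q| = |P| + |Q| − 2·|P∩Q| = 21 + 12 − 20 = 13.00.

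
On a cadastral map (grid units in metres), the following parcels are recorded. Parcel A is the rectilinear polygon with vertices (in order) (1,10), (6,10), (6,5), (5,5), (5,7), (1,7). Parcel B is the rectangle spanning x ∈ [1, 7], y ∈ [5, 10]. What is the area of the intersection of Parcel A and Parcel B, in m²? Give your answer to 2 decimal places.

17.00

The intersection is the polygon with vertices (6,10), (6,5), (5,5), (5,7), (1,7), (1,10).
By the shoelace formula its area is 17.00.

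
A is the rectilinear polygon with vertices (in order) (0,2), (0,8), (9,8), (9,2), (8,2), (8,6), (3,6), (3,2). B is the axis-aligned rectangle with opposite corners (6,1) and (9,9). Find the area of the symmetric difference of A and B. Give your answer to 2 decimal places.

|A| = 34, |B| = 24, |A∩B| = 10.
|A △ B| = |A| + |B| − 2·|A∩B| = 34 + 24 − 20 = 38.00.

38.00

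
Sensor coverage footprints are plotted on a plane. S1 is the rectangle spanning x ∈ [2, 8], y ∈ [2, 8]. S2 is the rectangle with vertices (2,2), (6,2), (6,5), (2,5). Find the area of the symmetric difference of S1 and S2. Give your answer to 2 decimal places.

|S1∩S2|: x∈[2,6], y∈[2,5] → 4·3 = 12.
|S1 △ S2| = |S1| + |S2| − 2·|S1∩S2| = 36 + 12 − 24 = 24.00.

24.00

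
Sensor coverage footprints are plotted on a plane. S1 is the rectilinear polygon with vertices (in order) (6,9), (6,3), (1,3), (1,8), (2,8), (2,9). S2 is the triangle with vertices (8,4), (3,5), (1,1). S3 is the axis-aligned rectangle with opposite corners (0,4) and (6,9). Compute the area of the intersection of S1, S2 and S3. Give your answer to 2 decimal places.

2.35

The intersection is the polygon with vertices (3,5), (6,4.4), (6,4), (2.5,4).
By the shoelace formula its area is 2.35.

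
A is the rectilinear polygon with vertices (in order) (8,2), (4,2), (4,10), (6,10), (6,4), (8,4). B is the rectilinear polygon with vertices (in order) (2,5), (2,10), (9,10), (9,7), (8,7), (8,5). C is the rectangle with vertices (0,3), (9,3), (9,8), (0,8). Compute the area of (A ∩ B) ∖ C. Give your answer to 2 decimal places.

4.00

|A ∩ B| = 10.
|(A ∩ B) ∩ C| = 6.
|(A ∩ B) ∖ C| = 10 − 6 = 4.00.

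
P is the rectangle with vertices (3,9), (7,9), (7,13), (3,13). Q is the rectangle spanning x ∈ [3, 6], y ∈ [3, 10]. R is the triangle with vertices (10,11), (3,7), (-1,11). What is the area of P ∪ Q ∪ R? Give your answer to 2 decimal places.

By inclusion–exclusion:
Individual areas: |P| = 16, |Q| = 21, |R| = 22.
|P∩Q|: x∈[3,6], y∈[9,10] → 3·1 = 3.
|P∩R| = 7.9286.
|Q∩R| = 6.4286.
|P∩Q∩R| = 3.
|P ∪ Q ∪ R| = 59 − 17.3571 + 3 = 44.64.

44.64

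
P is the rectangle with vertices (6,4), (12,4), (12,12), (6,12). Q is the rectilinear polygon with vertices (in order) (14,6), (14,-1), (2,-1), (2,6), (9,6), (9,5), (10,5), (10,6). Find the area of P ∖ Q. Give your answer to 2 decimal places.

|P| = 48, |P∩Q| = 11.
|P ∖ Q| = |P| − |P∩Q| = 48 − 11 = 37.00.

37.00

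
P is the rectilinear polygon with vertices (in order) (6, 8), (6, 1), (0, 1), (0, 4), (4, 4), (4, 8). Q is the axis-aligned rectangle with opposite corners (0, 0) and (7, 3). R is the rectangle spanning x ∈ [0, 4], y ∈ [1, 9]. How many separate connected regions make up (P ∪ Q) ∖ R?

1

(P ∪ Q) ∖ R is a single connected region.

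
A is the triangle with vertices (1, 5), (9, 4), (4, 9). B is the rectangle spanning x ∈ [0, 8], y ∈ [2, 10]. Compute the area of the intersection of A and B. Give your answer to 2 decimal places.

The intersection is the polygon with vertices (1,5), (4,9), (8,5), (8,4.125).
By the shoelace formula its area is 17.06.

17.06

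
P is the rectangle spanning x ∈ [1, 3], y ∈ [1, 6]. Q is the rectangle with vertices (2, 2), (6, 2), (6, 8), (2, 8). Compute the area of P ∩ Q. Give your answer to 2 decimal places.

4.00

|P∩Q|: x∈[2,3], y∈[2,6] → 1·4 = 4.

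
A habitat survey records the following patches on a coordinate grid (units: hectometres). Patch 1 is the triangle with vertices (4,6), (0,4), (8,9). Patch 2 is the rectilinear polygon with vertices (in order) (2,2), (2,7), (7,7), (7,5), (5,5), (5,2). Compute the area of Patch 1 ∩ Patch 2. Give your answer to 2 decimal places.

1.22

The intersection is the polygon with vertices (2,5), (2,5.25), (4.8,7), (5.333,7), (4,6).
By the shoelace formula its area is 1.22.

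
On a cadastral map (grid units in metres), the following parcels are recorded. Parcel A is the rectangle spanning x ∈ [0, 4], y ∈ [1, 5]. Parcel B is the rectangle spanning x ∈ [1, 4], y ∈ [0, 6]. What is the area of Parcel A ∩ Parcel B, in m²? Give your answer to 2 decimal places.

|Parcel A∩Parcel B|: x∈[1,4], y∈[1,5] → 3·4 = 12.

12.00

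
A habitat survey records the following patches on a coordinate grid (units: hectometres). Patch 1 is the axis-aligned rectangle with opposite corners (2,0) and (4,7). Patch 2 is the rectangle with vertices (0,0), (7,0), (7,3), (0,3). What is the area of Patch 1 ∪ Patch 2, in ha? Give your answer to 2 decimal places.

29.00

By inclusion–exclusion:
Individual areas: |Patch 1| = 14, |Patch 2| = 21.
|Patch 1∩Patch 2|: x∈[2,4], y∈[0,3] → 2·3 = 6.
|Patch 1 ∪ Patch 2| = 35 − 6 = 29.00.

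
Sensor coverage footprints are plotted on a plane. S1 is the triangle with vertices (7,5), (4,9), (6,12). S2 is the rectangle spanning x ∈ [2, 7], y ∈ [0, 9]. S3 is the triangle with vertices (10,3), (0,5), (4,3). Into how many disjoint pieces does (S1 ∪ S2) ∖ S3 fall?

(S1 ∪ S2) ∖ S3 splits into 2 disjoint pieces (area 28.1429, area 16).

2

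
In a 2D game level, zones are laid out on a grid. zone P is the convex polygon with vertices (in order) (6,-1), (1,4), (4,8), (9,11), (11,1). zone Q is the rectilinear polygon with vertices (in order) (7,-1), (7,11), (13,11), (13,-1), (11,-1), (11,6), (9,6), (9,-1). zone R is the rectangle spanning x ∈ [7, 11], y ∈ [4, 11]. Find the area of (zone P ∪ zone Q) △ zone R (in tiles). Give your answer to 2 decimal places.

|zone P ∪ zone Q| = 104.3.
|(zone P ∪ zone Q) ∩ zone R| = 26.4.
|(zone P ∪ zone Q) △ zone R| = 104.3 + 28 − 52.8 = 79.50.

79.50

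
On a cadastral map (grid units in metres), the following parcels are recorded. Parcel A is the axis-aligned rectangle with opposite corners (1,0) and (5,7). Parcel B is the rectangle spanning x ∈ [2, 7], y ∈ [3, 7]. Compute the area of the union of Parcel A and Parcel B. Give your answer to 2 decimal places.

36.00

By inclusion–exclusion:
Individual areas: |Parcel A| = 28, |Parcel B| = 20.
|Parcel A∩Parcel B|: x∈[2,5], y∈[3,7] → 3·4 = 12.
|Parcel A ∪ Parcel B| = 48 − 12 = 36.00.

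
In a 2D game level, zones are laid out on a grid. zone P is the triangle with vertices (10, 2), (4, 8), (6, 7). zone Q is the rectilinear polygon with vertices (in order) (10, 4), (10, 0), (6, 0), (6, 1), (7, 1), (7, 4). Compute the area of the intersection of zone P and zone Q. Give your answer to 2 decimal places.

The intersection is the polygon with vertices (8,4), (8.4,4), (10,2).
By the shoelace formula its area is 0.40.

0.40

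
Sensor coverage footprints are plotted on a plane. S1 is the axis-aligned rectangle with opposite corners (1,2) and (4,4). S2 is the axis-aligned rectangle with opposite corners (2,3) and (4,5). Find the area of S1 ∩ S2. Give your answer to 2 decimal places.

|S1∩S2|: x∈[2,4], y∈[3,4] → 2·1 = 2.

2.00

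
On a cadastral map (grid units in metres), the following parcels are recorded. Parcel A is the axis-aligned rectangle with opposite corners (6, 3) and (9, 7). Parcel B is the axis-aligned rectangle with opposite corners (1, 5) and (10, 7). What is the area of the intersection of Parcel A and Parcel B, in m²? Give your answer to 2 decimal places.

|Parcel A∩Parcel B|: x∈[6,9], y∈[5,7] → 3·2 = 6.

6.00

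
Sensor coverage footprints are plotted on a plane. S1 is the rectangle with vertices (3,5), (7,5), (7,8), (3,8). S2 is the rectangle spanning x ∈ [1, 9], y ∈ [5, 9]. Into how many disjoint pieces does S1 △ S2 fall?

1

S1 △ S2 is a single connected region.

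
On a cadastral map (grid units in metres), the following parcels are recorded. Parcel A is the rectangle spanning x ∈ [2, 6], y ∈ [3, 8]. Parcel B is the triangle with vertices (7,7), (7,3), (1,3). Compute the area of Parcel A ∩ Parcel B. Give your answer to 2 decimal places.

The intersection is the polygon with vertices (6,3), (2,3), (2,3.667), (6,6.333).
By the shoelace formula its area is 8.00.

8.00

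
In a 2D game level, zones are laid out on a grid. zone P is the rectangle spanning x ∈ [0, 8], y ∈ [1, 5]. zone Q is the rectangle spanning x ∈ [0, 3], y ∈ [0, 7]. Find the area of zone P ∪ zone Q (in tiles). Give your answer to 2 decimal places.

By inclusion–exclusion:
Individual areas: |zone P| = 32, |zone Q| = 21.
|zone P∩zone Q|: x∈[0,3], y∈[1,5] → 3·4 = 12.
|zone P ∪ zone Q| = 53 − 12 = 41.00.

41.00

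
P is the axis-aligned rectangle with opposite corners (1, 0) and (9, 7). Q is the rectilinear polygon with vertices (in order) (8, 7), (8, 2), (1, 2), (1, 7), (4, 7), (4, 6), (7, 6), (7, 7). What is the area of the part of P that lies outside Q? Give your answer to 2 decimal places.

|P| = 56, |P∩Q| = 32.
|P ∖ Q| = |P| − |P∩Q| = 56 − 32 = 24.00.

24.00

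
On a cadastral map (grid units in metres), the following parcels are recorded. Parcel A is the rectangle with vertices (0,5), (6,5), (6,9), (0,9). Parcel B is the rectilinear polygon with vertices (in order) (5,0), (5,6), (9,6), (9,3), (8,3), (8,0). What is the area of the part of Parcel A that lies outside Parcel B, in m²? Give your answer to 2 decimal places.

|Parcel A| = 24, |Parcel A∩Parcel B| = 1.
|Parcel A ∖ Parcel B| = |Parcel A| − |Parcel A∩Parcel B| = 24 − 1 = 23.00.

23.00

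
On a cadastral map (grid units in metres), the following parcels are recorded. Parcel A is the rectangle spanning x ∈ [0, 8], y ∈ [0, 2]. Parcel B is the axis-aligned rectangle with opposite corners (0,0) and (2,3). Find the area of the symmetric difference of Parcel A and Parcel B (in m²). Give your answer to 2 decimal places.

|Parcel A∩Parcel B|: x∈[0,2], y∈[0,2] → 2·2 = 4.
|Parcel A △ Parcel B| = |Parcel A| + |Parcel B| − 2·|Parcel A∩Parcel B| = 16 + 6 − 8 = 14.00.

14.00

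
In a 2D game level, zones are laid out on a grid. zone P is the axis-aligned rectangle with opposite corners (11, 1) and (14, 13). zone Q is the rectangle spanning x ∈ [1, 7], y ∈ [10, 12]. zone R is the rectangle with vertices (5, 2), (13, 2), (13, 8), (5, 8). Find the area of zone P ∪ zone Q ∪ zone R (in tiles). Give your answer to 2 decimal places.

84.00

By inclusion–exclusion:
Individual areas: |zone P| = 36, |zone Q| = 12, |zone R| = 48.
|zone P∩zone Q| = 0 (no overlap).
|zone P∩zone R|: x∈[11,13], y∈[2,8] → 2·6 = 12.
|zone Q∩zone R| = 0 (no overlap).
|zone P∩zone Q∩zone R| = 0.
|zone P ∪ zone Q ∪ zone R| = 96 − 12 + 0 = 84.00.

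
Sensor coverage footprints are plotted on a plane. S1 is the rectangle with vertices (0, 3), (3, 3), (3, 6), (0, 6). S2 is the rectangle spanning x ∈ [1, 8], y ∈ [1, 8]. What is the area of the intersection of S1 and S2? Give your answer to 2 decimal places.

|S1∩S2|: x∈[1,3], y∈[3,6] → 2·3 = 6.

6.00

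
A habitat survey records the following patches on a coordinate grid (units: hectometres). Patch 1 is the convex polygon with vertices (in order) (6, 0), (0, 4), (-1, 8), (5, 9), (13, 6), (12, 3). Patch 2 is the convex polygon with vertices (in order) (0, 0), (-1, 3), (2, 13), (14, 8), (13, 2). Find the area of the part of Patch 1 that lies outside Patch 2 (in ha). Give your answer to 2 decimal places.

3.99

|Patch 1| = 79.5, |Patch 1∩Patch 2| = 75.5072.
|Patch 1 ∖ Patch 2| = |Patch 1| − |Patch 1∩Patch 2| = 79.5 − 75.5072 = 3.99.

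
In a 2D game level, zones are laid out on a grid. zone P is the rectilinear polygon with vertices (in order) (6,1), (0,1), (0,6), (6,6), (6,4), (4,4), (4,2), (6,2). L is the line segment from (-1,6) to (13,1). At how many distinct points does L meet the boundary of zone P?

The segment meets the boundary at (4.6,4), (0,5.643).

2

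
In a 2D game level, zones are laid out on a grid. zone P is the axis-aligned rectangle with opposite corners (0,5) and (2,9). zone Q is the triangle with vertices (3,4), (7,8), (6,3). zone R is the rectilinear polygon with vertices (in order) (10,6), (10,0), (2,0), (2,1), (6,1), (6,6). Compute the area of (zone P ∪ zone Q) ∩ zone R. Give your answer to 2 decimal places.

0.90

The region (zone P ∪ zone Q) ∩ zone R is the polygon with vertices (6,3), (6,6), (6.6,6).
By the shoelace formula its area is 0.90.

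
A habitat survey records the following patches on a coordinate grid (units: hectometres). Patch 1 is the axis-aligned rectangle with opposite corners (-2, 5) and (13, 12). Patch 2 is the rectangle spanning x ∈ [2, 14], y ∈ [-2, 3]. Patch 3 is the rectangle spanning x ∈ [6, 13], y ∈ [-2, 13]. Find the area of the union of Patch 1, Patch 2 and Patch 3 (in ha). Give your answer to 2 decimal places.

186.00

By inclusion–exclusion:
Individual areas: |Patch 1| = 105, |Patch 2| = 60, |Patch 3| = 105.
|Patch 1∩Patch 2| = 0 (no overlap).
|Patch 1∩Patch 3|: x∈[6,13], y∈[5,12] → 7·7 = 49.
|Patch 2∩Patch 3|: x∈[6,13], y∈[-2,3] → 7·5 = 35.
|Patch 1∩Patch 2∩Patch 3| = 0.
|Patch 1 ∪ Patch 2 ∪ Patch 3| = 270 − 84 + 0 = 186.00.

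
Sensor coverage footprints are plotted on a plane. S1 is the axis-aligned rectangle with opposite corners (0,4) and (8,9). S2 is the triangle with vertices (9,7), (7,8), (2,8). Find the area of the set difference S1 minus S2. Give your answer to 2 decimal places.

|S1| = 40, |S1∩S2| = 2.3214.
|S1 ∖ S2| = |S1| − |S1∩S2| = 40 − 2.3214 = 37.68.

37.68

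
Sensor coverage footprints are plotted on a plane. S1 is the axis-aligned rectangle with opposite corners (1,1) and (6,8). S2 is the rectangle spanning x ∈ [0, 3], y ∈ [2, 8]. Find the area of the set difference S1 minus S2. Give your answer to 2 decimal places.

23.00

|S1∩S2|: x∈[1,3], y∈[2,8] → 2·6 = 12.
|S1| = 35.
|S1 ∖ S2| = |S1| − |S1∩S2| = 35 − 12 = 23.00.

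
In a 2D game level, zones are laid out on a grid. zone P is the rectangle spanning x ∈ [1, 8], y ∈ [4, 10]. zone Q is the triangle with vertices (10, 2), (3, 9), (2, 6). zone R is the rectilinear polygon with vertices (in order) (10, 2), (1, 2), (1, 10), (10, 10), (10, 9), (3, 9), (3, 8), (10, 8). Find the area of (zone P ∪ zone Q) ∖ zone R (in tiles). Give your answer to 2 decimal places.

5.00

|zone P ∪ zone Q| = 44.
|(zone P ∪ zone Q) ∩ zone R| = 39.
|(zone P ∪ zone Q) ∖ zone R| = 44 − 39 = 5.00.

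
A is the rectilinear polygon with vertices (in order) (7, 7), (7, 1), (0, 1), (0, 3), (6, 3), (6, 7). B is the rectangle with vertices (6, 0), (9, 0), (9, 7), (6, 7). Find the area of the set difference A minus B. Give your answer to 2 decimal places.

12.00

|A| = 18, |A∩B| = 6.
|A ∖ B| = |A| − |A∩B| = 18 − 6 = 12.00.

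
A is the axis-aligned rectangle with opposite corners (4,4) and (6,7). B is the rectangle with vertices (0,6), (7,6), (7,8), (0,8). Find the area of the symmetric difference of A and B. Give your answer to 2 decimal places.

16.00

|A∩B|: x∈[4,6], y∈[6,7] → 2·1 = 2.
|A △ B| = |A| + |B| − 2·|A∩B| = 6 + 14 − 4 = 16.00.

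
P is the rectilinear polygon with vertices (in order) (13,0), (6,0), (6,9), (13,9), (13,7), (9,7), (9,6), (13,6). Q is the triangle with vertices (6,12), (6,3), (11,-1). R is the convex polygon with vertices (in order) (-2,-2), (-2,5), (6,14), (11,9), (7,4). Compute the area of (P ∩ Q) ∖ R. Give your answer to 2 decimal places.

11.25

|P ∩ Q| = 20.3365.
|(P ∩ Q) ∩ R| = 9.0896.
|(P ∩ Q) ∖ R| = 20.3365 − 9.0896 = 11.25.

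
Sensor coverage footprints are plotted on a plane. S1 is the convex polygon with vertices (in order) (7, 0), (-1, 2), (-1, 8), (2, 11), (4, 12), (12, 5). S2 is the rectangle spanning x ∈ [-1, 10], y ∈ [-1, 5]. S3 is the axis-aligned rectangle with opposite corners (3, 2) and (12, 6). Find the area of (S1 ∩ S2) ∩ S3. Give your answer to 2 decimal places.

The region (S1 ∩ S2) ∩ S3 is the polygon with vertices (10,5), (10,3), (9,2), (3,2), (3,5).
By the shoelace formula its area is 20.50.

20.50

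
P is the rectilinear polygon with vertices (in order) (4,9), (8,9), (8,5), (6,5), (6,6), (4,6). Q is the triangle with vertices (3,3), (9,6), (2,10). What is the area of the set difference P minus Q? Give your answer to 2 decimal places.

|P| = 14, |P∩Q| = 8.6071.
|P ∖ Q| = |P| − |P∩Q| = 14 − 8.6071 = 5.39.

5.39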